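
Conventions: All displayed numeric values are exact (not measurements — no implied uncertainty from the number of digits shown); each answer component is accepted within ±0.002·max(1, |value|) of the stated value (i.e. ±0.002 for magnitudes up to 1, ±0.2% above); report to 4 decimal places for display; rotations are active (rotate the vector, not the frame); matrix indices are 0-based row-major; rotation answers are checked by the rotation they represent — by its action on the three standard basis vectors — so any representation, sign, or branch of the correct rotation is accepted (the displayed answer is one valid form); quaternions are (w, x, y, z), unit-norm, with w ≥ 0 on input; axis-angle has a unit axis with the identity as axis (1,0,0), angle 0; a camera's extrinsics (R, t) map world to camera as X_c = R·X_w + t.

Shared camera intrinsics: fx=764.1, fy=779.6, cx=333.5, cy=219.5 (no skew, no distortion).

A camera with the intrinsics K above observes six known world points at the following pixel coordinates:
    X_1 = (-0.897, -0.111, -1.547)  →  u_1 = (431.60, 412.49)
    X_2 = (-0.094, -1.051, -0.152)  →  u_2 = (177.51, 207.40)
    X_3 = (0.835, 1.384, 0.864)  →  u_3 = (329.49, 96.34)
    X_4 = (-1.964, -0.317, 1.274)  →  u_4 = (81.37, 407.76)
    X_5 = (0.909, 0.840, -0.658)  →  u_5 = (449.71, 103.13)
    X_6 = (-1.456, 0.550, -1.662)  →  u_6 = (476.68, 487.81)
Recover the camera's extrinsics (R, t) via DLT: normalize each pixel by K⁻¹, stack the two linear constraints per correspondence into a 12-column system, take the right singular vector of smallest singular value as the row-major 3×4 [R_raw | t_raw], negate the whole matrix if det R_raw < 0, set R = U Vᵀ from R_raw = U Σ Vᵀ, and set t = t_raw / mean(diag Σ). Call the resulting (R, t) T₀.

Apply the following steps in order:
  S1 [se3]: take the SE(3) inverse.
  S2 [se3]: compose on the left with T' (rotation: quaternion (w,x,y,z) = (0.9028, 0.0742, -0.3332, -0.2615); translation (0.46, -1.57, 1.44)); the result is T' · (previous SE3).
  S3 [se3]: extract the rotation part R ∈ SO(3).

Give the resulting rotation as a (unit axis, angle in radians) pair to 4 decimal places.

rotation (axis_angle) = ((-0.8714, 0.1117, 0.4777), 1.0056)

source (pnp_recover): camera pose = R=[0.2207 0.5921 -0.7751; -0.9703 0.0525 -0.2362; -0.0992 0.8042 0.5861], t=(-0.3700, -0.1400, 5.3100)
after S1 (invert_se3): R=[0.2207 -0.9703 -0.0992; 0.5921 0.0525 0.8042; -0.7751 -0.2362 0.5861], t=(0.4723, -4.0438, -3.4318)
after S2 (compose_se3): R=[0.8882 -0.4486 -0.0990; 0.3582 0.5414 0.7607; -0.2877 -0.7111 0.6415], t=(1.2513, -5.4009, -2.1726)
after S3 (rot_of_se3): [0.8882 -0.4486 -0.0990; 0.3582 0.5414 0.7607; -0.2877 -0.7111 0.6415]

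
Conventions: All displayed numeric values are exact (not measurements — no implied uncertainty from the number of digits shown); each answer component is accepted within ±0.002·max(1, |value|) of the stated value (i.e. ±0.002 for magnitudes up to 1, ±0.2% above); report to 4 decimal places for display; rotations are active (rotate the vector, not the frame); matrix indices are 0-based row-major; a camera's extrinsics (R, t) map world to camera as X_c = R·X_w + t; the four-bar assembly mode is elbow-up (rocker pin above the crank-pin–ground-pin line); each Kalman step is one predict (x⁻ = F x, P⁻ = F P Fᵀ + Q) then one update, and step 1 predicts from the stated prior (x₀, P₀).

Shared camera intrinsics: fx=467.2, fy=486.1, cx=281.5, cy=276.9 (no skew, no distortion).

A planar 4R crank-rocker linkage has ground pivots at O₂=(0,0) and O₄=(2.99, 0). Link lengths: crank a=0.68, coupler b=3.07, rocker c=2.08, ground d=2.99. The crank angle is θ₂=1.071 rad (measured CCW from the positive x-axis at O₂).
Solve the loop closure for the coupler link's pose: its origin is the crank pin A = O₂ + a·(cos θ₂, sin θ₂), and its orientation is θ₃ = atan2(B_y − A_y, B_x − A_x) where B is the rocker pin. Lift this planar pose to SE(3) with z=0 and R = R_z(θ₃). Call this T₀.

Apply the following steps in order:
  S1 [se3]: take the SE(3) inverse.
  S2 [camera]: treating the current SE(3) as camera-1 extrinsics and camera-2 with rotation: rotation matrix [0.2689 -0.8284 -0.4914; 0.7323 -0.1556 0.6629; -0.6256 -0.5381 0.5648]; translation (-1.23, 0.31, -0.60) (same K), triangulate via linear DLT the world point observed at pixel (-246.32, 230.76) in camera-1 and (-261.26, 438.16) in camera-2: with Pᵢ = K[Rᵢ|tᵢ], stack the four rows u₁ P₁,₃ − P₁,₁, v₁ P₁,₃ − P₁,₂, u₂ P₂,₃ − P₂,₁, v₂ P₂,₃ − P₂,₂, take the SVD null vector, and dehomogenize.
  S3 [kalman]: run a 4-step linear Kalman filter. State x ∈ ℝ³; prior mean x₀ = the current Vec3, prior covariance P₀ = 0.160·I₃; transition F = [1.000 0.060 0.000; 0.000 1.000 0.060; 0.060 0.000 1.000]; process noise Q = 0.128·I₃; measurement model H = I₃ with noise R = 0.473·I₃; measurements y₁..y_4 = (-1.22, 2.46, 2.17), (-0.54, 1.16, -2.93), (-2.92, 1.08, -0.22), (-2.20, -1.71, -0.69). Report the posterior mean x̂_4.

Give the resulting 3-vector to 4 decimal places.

source (fourbar_fk): coupler pose = R=[0.8756 -0.4831 0.0000; 0.4831 0.8756 0.0000; 0.0000 0.0000 1.0000], t=(0.3259, 0.5968, 0.0000)
after S1 (invert_se3): R=[0.8756 0.4831 0.0000; -0.4831 0.8756 0.0000; 0.0000 0.0000 1.0000], t=(-0.5737, -0.3651, 0.0000)
after S2 (triangulate): (-1.5122, -0.6285, 1.9485)
after S3 (kf_track): (-1.9609, -0.1518, -0.4628)

result = (-1.9609, -0.1518, -0.4628)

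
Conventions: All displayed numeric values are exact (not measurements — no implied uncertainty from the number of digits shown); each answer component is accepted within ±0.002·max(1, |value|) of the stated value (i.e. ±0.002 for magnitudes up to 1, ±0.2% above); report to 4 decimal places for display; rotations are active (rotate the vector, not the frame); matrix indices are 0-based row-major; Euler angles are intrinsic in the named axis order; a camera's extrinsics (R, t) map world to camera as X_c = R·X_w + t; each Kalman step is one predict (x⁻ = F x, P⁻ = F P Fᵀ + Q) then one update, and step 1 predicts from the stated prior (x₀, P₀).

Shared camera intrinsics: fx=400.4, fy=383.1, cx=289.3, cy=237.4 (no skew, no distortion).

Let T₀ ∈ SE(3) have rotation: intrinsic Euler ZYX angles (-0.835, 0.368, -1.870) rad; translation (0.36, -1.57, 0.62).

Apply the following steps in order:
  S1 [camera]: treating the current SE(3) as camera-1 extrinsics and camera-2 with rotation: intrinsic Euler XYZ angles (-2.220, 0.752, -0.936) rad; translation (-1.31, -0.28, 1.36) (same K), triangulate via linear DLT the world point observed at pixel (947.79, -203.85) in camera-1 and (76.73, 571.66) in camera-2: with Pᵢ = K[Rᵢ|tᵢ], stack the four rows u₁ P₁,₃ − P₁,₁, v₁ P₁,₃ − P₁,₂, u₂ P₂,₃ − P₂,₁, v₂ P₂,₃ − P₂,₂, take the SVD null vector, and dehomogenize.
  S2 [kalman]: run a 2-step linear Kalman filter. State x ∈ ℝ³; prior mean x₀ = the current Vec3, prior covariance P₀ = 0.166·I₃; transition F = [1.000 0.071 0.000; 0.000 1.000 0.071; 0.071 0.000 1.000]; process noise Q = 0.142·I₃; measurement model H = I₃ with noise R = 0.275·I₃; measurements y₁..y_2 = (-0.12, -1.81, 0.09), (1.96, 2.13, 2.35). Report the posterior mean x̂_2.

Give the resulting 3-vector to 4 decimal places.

result = (1.2192, 0.2525, 1.5430)

after S1 (triangulate): (1.2298, -1.8764, 0.9824)
after S2 (kf_track): (1.2192, 0.2525, 1.5430)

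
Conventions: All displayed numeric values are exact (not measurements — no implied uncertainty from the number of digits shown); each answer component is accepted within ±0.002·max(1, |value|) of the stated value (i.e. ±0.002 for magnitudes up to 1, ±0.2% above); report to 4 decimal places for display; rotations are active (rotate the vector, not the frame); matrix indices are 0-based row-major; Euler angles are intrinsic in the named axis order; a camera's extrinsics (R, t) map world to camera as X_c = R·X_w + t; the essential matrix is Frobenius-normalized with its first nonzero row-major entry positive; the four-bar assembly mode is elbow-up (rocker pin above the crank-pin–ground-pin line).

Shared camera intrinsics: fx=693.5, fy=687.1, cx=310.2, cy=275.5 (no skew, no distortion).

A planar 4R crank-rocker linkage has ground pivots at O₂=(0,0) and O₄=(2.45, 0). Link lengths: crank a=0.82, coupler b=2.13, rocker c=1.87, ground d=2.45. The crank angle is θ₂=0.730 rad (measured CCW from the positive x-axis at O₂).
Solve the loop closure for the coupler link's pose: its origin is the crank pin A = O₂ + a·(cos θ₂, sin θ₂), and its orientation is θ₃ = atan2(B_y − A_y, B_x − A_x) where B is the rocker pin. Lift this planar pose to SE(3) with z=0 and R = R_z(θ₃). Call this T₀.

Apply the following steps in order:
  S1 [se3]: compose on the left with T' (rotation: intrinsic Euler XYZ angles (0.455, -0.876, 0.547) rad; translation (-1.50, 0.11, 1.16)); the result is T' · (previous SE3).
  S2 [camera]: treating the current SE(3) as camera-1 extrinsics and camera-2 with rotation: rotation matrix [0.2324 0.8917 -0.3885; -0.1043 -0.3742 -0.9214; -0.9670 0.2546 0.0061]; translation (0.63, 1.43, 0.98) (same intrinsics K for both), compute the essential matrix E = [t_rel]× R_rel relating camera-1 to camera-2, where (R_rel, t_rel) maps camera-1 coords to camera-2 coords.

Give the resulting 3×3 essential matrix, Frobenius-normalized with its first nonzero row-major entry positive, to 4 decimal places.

source (fourbar_fk): coupler pose = R=[0.7863 -0.6178 0.0000; 0.6178 0.7863 0.0000; 0.0000 0.0000 1.0000], t=(0.6110, 0.5468, 0.0000)
after S1 (compose_se3): R=[0.2242 -0.5997 -0.7682; 0.7231 0.6308 -0.2814; 0.6533 -0.4924 0.5751], t=(-1.3480, 0.7348, 1.6688)
after S2 (essential): [0.5597 0.3001 0.2917; 0.0282 -0.3709 0.1089; -0.2069 0.5023 -0.2574]

matrix = [0.5597 0.3001 0.2917; 0.0282 -0.3709 0.1089; -0.2069 0.5023 -0.2574]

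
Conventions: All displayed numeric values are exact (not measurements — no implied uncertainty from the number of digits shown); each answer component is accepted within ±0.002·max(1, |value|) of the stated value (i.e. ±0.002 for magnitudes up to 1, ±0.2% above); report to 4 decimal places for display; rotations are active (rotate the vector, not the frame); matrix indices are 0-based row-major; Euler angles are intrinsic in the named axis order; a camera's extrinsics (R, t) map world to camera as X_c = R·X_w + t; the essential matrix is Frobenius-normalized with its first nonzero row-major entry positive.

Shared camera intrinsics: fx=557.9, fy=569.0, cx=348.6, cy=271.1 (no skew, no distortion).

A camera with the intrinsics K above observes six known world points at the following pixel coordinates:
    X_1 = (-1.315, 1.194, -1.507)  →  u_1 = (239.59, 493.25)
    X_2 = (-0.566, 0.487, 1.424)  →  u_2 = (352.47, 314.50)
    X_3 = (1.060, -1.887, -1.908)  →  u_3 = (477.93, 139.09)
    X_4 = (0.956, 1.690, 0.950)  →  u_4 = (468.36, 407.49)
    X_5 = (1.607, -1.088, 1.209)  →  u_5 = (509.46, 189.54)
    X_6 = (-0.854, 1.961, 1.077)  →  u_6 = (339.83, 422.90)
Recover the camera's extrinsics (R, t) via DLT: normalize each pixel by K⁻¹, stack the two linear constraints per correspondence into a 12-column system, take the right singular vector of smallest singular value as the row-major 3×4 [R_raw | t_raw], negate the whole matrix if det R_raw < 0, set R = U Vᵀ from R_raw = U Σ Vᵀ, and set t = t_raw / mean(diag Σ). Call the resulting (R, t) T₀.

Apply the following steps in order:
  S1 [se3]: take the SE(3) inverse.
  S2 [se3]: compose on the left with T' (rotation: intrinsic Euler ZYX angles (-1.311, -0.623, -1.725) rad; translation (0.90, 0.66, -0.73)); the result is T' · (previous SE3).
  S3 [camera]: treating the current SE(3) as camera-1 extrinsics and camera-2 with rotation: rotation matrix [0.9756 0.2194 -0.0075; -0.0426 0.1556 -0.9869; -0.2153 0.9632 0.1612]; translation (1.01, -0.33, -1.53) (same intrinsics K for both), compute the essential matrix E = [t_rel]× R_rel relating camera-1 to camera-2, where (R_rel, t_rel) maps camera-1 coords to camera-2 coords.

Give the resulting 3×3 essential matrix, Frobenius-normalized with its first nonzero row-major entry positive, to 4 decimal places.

matrix = [0.0862 0.2232 0.6189; 0.0350 0.1294 0.2099; -0.0447 -0.6540 0.2609]

source (pnp_recover): camera pose = R=[0.9824 0.1059 0.1538; -0.0616 0.9614 -0.2680; -0.1763 0.2538 0.9510], t=(0.3400, 0.4800, 6.3099)
after S1 (invert_se3): R=[0.9824 -0.0616 -0.1763; 0.1059 0.9614 0.2538; 0.1538 -0.2680 0.9510], t=(0.8078, -2.0992, -5.9247)
after S2 (compose_se3): R=[0.3554 -0.2753 0.8933; -0.8085 -0.5701 0.1459; 0.4691 -0.7741 -0.4252], t=(-4.7251, 0.2877, 2.1650)
after S3 (essential): [0.0862 0.2232 0.6189; 0.0350 0.1294 0.2099; -0.0447 -0.6540 0.2609]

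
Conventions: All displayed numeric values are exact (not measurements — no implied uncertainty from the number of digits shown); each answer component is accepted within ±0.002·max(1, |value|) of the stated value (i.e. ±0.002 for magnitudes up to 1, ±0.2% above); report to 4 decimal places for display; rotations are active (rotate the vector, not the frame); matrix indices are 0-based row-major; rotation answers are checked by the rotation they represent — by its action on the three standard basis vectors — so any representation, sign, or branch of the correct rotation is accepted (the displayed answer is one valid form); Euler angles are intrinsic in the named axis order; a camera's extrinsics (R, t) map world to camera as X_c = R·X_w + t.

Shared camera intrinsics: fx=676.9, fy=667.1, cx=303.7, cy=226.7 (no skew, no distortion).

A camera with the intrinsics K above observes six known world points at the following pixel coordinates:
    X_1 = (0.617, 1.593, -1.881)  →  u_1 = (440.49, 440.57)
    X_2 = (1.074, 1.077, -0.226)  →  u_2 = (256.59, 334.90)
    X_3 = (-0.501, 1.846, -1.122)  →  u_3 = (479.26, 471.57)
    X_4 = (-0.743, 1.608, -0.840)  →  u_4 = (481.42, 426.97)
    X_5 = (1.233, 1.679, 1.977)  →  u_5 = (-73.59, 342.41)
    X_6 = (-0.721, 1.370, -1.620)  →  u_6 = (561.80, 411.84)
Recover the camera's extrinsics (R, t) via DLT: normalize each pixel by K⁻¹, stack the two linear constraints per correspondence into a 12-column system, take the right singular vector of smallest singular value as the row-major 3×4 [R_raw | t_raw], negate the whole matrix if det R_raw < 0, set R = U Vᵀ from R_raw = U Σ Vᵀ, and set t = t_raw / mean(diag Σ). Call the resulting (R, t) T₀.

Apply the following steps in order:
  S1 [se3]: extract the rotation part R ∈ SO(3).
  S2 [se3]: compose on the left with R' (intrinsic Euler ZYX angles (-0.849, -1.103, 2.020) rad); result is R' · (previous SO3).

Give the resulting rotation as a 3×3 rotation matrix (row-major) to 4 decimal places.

rotation (matrix) = ((-0.6730, -0.6978, 0.2453), (-0.4599, 0.6545, 0.6002), (-0.5793, 0.2911, -0.7613))

source (pnp_recover): camera pose = R=[-0.5620 -0.1696 -0.8096; 0.1959 0.9236 -0.3295; 0.8036 -0.3438 -0.4858], t=(0.2301, -0.4102, 4.7597)
after S1 (rot_of_se3): [-0.5620 -0.1696 -0.8096; 0.1959 0.9236 -0.3295; 0.8036 -0.3438 -0.4858]
after S2 (compose_so3): [-0.6730 -0.6978 0.2453; -0.4599 0.6545 0.6002; -0.5793 0.2911 -0.7613]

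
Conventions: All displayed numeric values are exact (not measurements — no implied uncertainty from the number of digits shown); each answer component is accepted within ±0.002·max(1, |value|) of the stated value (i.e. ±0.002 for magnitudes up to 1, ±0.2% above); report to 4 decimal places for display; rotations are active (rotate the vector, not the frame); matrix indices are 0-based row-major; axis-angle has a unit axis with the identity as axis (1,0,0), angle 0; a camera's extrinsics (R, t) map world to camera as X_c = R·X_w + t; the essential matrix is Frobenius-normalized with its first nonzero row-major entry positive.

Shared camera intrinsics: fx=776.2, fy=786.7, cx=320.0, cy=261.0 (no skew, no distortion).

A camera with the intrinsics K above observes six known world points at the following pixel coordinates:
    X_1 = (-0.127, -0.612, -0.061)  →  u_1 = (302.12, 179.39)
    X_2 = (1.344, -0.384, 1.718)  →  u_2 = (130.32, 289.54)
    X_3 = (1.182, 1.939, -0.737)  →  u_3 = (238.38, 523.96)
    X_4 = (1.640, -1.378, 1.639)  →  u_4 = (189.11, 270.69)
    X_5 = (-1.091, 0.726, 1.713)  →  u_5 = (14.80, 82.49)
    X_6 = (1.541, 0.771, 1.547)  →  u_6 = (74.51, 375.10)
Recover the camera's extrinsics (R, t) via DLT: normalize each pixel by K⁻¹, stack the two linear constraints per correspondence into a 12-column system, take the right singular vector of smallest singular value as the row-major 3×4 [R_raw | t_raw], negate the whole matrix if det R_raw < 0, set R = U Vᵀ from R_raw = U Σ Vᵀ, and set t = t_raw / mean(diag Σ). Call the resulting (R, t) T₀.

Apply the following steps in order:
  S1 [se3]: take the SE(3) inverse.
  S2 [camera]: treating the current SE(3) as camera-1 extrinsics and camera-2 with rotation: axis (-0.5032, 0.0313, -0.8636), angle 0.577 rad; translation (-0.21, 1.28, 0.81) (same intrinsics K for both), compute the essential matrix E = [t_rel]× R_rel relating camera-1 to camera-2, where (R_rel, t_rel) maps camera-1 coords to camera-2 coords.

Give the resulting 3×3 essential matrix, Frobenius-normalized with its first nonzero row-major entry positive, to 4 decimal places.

source (pnp_recover): camera pose = R=[-0.0305 -0.3814 -0.9239; 0.8646 0.4538 -0.2159; 0.5016 -0.8054 0.3159], t=(-0.4500, -0.3300, 6.3802)
after S1 (invert_se3): R=[-0.0305 0.8646 0.5016; -0.3814 0.4538 -0.8054; -0.9239 -0.2159 0.3159], t=(-2.9287, 5.1166, -2.5024)
after S2 (essential): [0.5047 0.4755 0.1369; -0.2796 0.1431 0.5713; 0.1321 -0.0464 -0.2361]

matrix = [0.5047 0.4755 0.1369; -0.2796 0.1431 0.5713; 0.1321 -0.0464 -0.2361]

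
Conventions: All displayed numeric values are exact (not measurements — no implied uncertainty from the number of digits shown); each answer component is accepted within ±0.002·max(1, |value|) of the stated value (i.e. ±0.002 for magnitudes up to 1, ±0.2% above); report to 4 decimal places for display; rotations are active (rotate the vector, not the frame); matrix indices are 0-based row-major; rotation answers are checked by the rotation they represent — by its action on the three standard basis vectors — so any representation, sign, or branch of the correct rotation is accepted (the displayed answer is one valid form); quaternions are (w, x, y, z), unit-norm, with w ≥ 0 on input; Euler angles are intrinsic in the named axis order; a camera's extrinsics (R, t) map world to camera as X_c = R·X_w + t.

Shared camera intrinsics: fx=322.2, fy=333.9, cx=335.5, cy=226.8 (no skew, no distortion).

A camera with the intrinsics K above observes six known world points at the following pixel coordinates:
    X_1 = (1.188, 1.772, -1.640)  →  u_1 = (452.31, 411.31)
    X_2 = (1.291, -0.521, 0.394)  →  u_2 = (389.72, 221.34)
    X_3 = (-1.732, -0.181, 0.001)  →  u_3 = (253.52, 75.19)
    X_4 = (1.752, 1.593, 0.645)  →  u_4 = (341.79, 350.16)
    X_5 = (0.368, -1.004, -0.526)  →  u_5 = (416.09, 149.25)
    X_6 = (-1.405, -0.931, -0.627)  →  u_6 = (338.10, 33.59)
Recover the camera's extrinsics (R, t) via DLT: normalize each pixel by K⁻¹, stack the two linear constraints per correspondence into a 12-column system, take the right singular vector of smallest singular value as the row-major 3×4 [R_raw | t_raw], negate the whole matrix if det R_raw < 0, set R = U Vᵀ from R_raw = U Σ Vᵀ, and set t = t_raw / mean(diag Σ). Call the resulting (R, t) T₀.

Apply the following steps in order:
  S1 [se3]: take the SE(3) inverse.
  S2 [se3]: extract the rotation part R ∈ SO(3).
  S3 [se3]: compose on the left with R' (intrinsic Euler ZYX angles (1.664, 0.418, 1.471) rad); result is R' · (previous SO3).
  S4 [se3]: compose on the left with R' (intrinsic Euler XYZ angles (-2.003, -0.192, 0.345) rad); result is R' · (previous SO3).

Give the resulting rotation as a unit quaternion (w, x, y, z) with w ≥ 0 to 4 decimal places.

rotation (quat) = (0.1467, -0.4645, 0.7075, -0.5120)

source (pnp_recover): camera pose = R=[0.6373 -0.4558 -0.6214; 0.5959 0.8027 0.0224; 0.4886 -0.3846 0.7832], t=(0.1100, -0.4499, 4.3598)
after S1 (invert_se3): R=[0.6373 0.5959 0.4886; -0.4558 0.8027 -0.3846; -0.6214 0.0224 0.7832], t=(-1.9320, 2.0880, -3.3362)
after S2 (rot_of_se3): [0.6373 0.5959 0.4886; -0.4558 0.8027 -0.3846; -0.6214 0.0224 0.7832]
after S3 (compose_so3): [-0.6051 -0.1384 0.7840; 0.3183 0.8606 0.3975; -0.7298 0.4901 -0.4767]
after S4 (compose_so3): [-0.5254 -0.5071 0.6833; -0.8075 0.0442 -0.5881; 0.2680 -0.8608 -0.4327]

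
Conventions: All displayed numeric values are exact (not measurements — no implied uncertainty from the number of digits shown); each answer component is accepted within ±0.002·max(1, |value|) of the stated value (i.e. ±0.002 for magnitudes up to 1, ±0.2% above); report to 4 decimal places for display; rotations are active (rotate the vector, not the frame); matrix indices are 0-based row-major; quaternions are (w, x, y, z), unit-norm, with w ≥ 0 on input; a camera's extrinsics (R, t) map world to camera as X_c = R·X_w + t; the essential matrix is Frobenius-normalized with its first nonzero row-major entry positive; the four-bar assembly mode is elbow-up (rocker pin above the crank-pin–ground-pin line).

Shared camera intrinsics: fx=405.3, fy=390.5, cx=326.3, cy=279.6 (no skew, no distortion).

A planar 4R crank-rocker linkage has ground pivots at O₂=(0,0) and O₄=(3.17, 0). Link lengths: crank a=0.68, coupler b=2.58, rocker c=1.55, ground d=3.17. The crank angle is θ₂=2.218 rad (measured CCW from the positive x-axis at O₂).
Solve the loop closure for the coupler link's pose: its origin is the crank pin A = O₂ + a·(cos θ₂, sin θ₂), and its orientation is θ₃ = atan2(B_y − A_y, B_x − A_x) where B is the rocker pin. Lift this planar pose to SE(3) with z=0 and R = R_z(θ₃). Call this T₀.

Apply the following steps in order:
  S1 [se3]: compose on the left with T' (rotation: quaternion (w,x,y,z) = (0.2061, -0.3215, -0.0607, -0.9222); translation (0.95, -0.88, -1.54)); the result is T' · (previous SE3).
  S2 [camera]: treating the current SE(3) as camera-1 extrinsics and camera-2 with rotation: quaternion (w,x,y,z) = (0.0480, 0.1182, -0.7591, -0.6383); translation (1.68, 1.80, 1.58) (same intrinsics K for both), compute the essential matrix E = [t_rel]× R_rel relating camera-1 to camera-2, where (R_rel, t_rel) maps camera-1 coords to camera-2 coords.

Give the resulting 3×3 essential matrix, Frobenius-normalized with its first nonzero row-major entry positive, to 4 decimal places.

matrix = [0.5124 -0.4547 -0.0805; -0.1709 -0.0127 0.2326; -0.1255 -0.3248 0.5653]

source (fourbar_fk): coupler pose = R=[0.9742 -0.2257 0.0000; 0.2257 0.9742 0.0000; 0.0000 0.0000 1.0000], t=(-0.4100, 0.5425, 0.0000)
after S1 (compose_se3): R=[-0.5955 0.5682 0.5680; -0.5371 -0.8073 0.2445; 0.5974 -0.1595 0.7859], t=(1.4678, -1.2325, -1.8045)
after S2 (essential): [0.5124 -0.4547 -0.0805; -0.1709 -0.0127 0.2326; -0.1255 -0.3248 0.5653]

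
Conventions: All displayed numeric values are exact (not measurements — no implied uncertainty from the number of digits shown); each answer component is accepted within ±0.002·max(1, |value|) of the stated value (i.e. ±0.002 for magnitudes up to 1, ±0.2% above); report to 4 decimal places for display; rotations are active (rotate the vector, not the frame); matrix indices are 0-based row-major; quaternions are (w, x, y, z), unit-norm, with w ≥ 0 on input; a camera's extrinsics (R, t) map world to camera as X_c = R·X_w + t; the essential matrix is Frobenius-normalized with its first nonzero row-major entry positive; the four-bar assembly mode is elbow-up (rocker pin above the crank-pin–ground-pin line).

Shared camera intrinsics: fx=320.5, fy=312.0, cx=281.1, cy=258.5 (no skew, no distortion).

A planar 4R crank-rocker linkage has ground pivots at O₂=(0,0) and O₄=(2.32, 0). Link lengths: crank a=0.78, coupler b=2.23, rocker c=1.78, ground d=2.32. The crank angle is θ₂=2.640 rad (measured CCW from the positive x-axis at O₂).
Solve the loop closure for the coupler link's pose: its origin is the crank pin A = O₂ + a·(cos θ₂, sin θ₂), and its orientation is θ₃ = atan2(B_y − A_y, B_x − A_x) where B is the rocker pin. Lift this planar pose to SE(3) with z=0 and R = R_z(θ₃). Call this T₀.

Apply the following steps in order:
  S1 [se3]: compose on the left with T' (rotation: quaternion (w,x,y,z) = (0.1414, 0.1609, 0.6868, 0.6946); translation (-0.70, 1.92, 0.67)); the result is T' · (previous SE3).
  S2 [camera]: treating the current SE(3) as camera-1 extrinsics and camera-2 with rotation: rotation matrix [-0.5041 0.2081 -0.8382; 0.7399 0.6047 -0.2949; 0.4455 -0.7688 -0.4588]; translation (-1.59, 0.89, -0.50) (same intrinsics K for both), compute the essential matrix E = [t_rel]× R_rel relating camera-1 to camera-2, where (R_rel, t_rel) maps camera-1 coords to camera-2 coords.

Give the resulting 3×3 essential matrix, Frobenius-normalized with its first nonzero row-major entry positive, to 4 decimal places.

matrix = [0.4479 0.0333 0.3875; -0.3645 0.1121 -0.1585; 0.2461 -0.5157 -0.3887]

source (fourbar_fk): coupler pose = R=[0.8784 -0.4780 0.0000; 0.4780 0.8784 0.0000; 0.0000 0.0000 1.0000], t=(-0.6839, 0.3750, 0.0000)
after S1 (compose_se3): R=[-0.7860 0.4557 0.4177; 0.3587 -0.2142 0.9086; 0.5035 0.8640 0.0049], t=(-0.0696, 1.6283, 1.0248)
after S2 (essential): [0.4479 0.0333 0.3875; -0.3645 0.1121 -0.1585; 0.2461 -0.5157 -0.3887]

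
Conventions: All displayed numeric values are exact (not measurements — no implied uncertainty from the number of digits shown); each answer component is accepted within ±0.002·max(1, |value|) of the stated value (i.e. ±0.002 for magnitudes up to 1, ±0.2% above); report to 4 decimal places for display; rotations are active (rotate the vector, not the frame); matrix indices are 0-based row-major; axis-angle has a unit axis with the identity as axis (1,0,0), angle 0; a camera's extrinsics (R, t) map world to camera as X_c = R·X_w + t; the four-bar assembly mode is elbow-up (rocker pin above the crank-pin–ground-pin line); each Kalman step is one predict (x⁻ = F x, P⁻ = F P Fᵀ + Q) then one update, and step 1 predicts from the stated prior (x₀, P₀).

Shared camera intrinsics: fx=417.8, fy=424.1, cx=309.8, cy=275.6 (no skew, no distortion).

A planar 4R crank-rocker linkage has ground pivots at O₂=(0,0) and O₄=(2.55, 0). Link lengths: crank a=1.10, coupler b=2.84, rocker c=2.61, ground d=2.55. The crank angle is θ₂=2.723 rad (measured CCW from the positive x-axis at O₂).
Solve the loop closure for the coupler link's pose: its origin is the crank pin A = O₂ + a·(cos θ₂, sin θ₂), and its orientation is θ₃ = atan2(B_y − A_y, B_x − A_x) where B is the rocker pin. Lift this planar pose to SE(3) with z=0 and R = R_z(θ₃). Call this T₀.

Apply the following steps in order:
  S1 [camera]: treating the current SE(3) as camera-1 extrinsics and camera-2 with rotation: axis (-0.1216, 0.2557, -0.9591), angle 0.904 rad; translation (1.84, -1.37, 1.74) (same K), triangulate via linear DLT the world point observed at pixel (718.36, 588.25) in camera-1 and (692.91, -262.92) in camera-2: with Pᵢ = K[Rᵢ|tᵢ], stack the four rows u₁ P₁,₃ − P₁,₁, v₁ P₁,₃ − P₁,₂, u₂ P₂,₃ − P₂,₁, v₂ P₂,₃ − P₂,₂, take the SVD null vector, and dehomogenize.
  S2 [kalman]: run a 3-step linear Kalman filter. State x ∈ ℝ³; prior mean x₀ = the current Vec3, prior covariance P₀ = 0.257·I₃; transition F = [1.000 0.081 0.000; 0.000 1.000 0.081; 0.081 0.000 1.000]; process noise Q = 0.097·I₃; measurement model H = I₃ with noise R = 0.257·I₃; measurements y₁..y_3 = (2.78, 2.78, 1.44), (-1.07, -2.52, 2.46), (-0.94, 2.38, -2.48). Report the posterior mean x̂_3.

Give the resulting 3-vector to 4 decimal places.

result = (-0.1163, 0.7803, -0.0863)

source (fourbar_fk): coupler pose = R=[0.7770 -0.6295 0.0000; 0.6295 0.7770 0.0000; 0.0000 0.0000 1.0000], t=(-1.0050, 0.4471, 0.0000)
after S1 (triangulate): (1.7820, -1.0248, 1.0479)
after S2 (kf_track): (-0.1163, 0.7803, -0.0863)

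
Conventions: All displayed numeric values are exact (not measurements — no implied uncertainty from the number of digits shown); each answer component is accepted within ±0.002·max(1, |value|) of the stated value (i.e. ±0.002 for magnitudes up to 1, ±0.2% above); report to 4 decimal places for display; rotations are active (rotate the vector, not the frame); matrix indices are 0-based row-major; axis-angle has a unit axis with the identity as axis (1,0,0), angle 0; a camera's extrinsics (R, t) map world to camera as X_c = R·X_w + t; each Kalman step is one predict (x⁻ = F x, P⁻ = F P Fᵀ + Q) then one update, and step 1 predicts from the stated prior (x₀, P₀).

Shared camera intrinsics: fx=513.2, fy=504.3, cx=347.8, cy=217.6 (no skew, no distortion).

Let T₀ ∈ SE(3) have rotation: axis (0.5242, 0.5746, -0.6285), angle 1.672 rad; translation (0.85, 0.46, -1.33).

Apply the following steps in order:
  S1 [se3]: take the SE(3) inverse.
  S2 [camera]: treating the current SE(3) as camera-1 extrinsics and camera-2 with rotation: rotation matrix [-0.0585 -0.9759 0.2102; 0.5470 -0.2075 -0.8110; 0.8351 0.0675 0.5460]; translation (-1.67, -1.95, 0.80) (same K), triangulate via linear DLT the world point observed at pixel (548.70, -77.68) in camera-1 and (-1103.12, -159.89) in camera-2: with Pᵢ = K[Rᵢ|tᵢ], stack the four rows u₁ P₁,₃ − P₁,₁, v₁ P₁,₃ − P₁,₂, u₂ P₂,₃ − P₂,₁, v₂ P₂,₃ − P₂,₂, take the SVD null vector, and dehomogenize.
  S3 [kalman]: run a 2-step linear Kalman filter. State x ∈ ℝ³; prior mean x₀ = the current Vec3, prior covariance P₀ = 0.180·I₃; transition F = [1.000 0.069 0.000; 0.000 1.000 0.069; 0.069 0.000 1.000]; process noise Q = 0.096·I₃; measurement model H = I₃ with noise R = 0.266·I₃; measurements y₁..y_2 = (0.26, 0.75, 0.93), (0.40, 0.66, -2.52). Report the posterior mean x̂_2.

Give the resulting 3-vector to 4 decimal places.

result = (0.3777, 0.2107, -1.2577)

after S1 (invert_se3): R=[0.2015 -0.2937 -0.9344; 0.9569 0.2625 0.1239; 0.2089 -0.9192 0.3339], t=(-1.2790, -0.7694, 0.6893)
after S2 (triangulate): (0.5264, -0.9506, -1.4540)
after S3 (kf_track): (0.3777, 0.2107, -1.2577)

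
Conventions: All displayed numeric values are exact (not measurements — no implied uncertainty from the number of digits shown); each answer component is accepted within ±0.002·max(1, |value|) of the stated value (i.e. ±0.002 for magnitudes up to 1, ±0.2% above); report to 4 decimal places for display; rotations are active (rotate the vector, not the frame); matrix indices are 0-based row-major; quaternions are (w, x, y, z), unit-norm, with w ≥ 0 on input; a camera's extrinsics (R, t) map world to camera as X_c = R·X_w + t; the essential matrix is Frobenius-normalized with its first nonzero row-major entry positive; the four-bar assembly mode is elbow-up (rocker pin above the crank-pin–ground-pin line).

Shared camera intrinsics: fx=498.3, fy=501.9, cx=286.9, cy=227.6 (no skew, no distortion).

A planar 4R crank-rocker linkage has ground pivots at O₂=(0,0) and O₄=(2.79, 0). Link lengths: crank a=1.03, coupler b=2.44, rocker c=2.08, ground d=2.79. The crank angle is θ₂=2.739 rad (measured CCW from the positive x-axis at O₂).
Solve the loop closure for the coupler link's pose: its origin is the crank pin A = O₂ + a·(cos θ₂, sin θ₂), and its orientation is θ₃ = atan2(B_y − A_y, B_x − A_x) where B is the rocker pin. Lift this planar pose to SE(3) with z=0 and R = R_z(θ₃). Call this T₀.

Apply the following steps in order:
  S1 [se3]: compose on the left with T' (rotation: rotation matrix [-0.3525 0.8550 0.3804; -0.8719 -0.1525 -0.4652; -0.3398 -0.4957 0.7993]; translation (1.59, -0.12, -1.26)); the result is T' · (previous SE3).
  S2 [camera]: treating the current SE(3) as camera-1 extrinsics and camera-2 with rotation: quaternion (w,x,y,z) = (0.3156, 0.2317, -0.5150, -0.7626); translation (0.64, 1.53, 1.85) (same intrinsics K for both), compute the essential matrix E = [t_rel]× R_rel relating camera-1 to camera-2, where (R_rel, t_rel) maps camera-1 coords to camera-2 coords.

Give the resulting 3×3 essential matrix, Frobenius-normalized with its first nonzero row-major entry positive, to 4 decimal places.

source (fourbar_fk): coupler pose = R=[0.9090 -0.4167 0.0000; 0.4167 0.9090 0.0000; 0.0000 0.0000 1.0000], t=(-0.9476, 0.4036, 0.0000)
after S1 (compose_se3): R=[0.0358 0.9241 0.3804; -0.8562 0.2247 -0.4652; -0.5154 -0.3090 0.7993], t=(2.2691, 0.6448, -1.1381)
after S2 (essential): [0.6903 0.0763 0.1272; 0.0465 -0.1131 0.0318; 0.0421 -0.6808 0.1426]

matrix = [0.6903 0.0763 0.1272; 0.0465 -0.1131 0.0318; 0.0421 -0.6808 0.1426]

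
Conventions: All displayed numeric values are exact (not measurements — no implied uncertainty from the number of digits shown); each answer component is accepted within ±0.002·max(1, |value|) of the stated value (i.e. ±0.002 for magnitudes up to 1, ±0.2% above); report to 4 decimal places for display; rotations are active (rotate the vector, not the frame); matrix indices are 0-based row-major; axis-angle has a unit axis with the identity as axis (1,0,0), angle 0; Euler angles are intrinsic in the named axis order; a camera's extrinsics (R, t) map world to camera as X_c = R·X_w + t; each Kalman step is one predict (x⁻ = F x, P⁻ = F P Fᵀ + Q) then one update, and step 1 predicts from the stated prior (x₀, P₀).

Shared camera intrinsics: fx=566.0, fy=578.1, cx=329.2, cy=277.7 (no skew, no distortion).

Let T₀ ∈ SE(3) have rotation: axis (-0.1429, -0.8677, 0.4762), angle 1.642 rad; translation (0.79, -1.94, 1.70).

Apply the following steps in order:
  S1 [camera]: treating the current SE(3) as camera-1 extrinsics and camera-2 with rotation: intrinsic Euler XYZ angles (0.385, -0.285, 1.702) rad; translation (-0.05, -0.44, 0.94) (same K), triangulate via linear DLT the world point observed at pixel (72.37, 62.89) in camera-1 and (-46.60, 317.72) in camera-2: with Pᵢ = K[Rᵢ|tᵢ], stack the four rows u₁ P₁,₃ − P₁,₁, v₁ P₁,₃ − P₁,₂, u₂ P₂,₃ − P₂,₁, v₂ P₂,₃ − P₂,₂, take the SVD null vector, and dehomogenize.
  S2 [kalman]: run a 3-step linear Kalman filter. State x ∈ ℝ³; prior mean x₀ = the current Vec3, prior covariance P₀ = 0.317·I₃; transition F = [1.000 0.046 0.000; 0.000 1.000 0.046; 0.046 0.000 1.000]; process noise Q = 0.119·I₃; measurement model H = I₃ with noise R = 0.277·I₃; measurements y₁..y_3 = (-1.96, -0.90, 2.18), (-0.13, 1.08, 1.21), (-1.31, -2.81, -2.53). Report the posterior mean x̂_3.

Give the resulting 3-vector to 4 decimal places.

after S1 (triangulate): (1.2703, 1.0211, 1.5516)
after S2 (kf_track): (-0.8958, -1.0988, -0.4711)

result = (-0.8958, -1.0988, -0.4711)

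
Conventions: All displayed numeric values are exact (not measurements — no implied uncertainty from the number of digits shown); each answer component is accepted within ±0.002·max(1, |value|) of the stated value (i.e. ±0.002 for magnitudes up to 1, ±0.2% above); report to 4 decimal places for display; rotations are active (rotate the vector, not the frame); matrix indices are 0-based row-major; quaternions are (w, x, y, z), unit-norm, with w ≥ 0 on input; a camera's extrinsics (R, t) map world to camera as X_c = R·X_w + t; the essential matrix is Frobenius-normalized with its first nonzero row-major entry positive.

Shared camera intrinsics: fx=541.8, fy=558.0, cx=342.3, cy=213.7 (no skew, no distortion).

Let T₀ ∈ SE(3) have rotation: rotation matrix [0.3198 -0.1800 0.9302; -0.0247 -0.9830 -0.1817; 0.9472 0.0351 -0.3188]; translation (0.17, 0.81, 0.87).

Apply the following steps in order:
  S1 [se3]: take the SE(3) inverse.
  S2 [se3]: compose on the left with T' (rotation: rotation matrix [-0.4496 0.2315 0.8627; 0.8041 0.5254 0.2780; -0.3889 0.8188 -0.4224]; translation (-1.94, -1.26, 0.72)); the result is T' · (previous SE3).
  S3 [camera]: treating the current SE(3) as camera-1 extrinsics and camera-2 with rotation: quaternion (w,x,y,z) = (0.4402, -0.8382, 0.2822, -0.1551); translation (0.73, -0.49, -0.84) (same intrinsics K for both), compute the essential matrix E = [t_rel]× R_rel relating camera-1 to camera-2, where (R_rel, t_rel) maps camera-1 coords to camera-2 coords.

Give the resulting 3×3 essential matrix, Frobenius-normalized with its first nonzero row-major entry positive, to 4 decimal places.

matrix = [0.3554 -0.0637 0.0952; 0.4782 0.2414 0.3408; 0.3131 -0.5505 -0.2376]

after S1 (invert_se3): R=[0.3198 -0.0247 0.9472; -0.1800 -0.9830 0.0351; 0.9302 -0.1817 -0.3188], t=(-0.8584, 0.7963, 0.2664)
after S2 (compose_se3): R=[0.6171 -0.3732 -0.6927; 0.4212 -0.5869 0.6915; -0.6647 -0.7185 -0.2049], t=(-1.1399, -1.4578, 1.5933)
after S3 (essential): [0.3554 -0.0637 0.0952; 0.4782 0.2414 0.3408; 0.3131 -0.5505 -0.2376]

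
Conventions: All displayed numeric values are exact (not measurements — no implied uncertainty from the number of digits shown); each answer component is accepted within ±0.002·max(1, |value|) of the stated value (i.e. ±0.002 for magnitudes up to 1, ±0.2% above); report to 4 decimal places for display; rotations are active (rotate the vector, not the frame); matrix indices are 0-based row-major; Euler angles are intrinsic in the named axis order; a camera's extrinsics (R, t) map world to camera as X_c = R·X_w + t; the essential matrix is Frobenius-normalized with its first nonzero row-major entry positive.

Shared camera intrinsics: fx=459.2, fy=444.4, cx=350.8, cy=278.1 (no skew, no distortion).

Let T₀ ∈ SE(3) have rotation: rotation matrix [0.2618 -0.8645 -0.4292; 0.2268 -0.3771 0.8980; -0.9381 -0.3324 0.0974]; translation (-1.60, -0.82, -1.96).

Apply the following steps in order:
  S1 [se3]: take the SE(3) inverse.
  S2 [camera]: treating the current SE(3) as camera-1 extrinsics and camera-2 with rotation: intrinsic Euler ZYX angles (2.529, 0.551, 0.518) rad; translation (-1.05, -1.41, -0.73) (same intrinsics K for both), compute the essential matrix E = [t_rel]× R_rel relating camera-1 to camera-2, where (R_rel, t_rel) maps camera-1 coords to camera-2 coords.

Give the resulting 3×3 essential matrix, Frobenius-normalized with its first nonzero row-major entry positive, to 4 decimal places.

after S1 (invert_se3): R=[0.2618 0.2268 -0.9381; -0.8645 -0.3771 -0.3324; -0.4292 0.8980 0.0974], t=(-1.2338, -2.3439, 0.2405)
after S2 (essential): [0.2338 -0.1734 -0.6236; 0.2070 -0.3086 0.0068; -0.2589 0.4711 -0.3151]

matrix = [0.2338 -0.1734 -0.6236; 0.2070 -0.3086 0.0068; -0.2589 0.4711 -0.3151]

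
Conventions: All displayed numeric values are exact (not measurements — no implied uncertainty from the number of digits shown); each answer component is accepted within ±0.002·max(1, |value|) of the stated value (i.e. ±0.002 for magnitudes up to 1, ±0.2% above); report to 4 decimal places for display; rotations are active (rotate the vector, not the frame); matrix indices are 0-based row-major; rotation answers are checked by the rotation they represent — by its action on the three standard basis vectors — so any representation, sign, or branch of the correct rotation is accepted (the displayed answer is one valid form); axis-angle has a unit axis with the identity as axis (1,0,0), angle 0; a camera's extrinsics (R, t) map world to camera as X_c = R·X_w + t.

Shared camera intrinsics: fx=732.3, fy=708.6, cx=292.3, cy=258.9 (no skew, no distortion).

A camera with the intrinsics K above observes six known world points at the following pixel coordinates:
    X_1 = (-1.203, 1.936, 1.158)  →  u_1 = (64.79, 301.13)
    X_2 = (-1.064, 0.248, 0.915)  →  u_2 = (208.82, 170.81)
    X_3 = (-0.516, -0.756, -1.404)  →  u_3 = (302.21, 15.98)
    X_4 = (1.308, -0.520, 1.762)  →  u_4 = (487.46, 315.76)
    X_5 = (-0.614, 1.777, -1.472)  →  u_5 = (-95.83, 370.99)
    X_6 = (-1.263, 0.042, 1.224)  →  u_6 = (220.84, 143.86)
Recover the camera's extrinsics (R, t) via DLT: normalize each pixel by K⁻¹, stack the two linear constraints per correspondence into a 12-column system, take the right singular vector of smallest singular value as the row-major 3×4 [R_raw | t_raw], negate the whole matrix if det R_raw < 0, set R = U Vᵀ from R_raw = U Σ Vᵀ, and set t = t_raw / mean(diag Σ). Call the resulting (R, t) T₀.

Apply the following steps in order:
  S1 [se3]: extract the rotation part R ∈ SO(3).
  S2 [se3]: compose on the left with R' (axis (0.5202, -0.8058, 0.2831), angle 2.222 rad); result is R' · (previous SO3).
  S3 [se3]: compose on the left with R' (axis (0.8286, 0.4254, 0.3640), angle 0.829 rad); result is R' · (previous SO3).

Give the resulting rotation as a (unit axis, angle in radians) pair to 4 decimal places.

rotation (axis_angle) = ((0.4657, -0.8638, 0.1923), 2.3982)

source (pnp_recover): camera pose = R=[0.6793 -0.7145 0.1674; 0.7180 0.6943 0.0497; -0.1517 0.0864 0.9846], t=(0.0899, -0.1701, 4.6799)
after S1 (rot_of_se3): [0.6793 -0.7145 0.1674; 0.7180 0.6943 0.0497; -0.1517 0.0864 0.9846]
after S2 (compose_so3): [-0.7002 -0.5361 -0.4715; 0.1275 0.5559 -0.8214; 0.7025 -0.6352 -0.3210]
after S3 (compose_so3): [-0.3596 -0.8286 -0.4291; -0.5682 0.5592 -0.6036; 0.7401 0.0267 -0.6719]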